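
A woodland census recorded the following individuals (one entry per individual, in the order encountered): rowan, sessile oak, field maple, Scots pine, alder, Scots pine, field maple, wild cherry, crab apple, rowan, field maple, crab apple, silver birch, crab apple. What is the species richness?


Total individuals logged = 14
Distinct species (count of individuals): rowan (2), sessile oak (1), field maple (3), Scots pine (2), alder (1), wild cherry (1), crab apple (3), silver birch (1)
Species richness = number of distinct species = 8

8


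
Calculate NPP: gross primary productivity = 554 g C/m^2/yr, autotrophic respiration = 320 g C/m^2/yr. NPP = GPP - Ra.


NPP = GPP - Ra = 554 - 320 = 234 g C/m^2/yr

234 g C/m^2/yr


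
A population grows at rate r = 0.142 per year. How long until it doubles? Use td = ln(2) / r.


td = ln(2) / 0.142 = 0.693147 / 0.142 = 4.88132 ≈ 4.9 years

4.9 years


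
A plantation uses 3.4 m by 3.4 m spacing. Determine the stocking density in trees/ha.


N = 10000 / 3.4^2 = 10000 / 11.56 = 865.052 ≈ 865 trees/ha

865 trees/ha


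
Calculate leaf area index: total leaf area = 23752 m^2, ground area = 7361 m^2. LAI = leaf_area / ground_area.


LAI = 23752 / 7361 = 3.2267 ≈ 3.23

3.23


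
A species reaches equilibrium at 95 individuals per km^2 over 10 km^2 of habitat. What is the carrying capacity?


K = 95 * 10 = 950 individuals

950 individuals


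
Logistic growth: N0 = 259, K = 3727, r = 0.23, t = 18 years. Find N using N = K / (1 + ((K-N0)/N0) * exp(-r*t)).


(K - N0)/N0 = (3727 - 259)/259 = 3468/259 = 13.3900
r*t = 0.23 * 18 = 4.14; exp(-4.14) = 0.0159229
13.3900 * 0.0159229 = 0.213208
1 + 0.213208 = 1.21321
N = 3727 / 1.21321 = 3072.02 ≈ 3072

3072


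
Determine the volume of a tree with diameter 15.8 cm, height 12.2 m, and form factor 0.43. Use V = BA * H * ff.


(D/200)^2 = (15.8/200)^2 = 0.079^2 = 0.006241
BA = 3.141593 * 0.006241 = 0.0196067 m^2
V = 0.0196067 * 12.2 * 0.43 = 0.102857 ≈ 0.103 m^3

0.103 m^3


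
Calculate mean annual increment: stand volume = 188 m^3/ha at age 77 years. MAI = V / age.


MAI = 188 / 77 = 2.4416 ≈ 2.44 m^3/ha/yr

2.44 m^3/ha/yr


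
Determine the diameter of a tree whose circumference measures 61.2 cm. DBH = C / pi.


DBH = C / pi = 61.2 / 3.141593 = 19.4806 ≈ 19.48 cm

19.48 cm


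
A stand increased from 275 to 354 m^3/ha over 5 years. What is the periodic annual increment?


PAI = (V2 - V1) / period = (354 - 275) / 5 = 79 / 5 = 15.80 m^3/ha/yr

15.80 m^3/ha/yr


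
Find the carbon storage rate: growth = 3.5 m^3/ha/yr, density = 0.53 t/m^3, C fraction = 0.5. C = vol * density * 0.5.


C = 3.5 * 0.53 * 0.5 = 0.9275 ≈ 0.93 t C/ha/yr

0.93 t C/ha/yr


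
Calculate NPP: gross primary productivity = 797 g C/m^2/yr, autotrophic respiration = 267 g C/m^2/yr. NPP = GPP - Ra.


NPP = GPP - Ra = 797 - 267 = 530 g C/m^2/yr

530 g C/m^2/yr


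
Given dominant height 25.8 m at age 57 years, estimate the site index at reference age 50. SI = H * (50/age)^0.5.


50/57 = 0.877193
(0.877193)^0.5 = 0.936586
SI = 25.8 * 0.936586 = 24.1639 ≈ 24.2 m

24.2 m


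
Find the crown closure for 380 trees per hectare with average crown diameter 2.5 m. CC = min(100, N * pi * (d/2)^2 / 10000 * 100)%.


(d/2)^2 = (2.5/2)^2 = 1.25^2 = 1.5625
Crown area = 3.141593 * 1.5625 = 4.90874 m^2
N * area / 10000 * 100 = 380 * 4.90874 / 10000 * 100 = 18.6532
CC = min(100, 18.6532) = 18.6532 ≈ 18.7%

18.7%


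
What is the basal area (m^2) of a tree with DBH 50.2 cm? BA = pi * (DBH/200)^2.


D/200 = 50.2/200 = 0.251 m
(D/200)^2 = 0.251^2 = 0.063001
BA = 3.141593 * 0.063001 = 0.197924 ≈ 0.1979 m^2

0.1979 m^2


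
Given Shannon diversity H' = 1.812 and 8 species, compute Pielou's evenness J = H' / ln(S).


ln(8) = 2.07944
J = H' / ln(S) = 1.812 / 2.07944 = 0.871388 ≈ 0.8714

0.8714


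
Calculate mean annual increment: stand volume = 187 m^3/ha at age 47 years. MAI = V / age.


MAI = 187 / 47 = 3.9787 ≈ 3.98 m^3/ha/yr

3.98 m^3/ha/yr


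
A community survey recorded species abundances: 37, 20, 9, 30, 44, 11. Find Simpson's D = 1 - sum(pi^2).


Total N = 37 + 20 + 9 + 30 + 44 + 11 = 151
Per-species terms:
  p = 37/151 = 0.245033; p^2 = 0.245033^2 = 0.060041
  p = 20/151 = 0.132450; p^2 = 0.132450^2 = 0.017543
  p = 9/151 = 0.059603; p^2 = 0.059603^2 = 0.003553
  p = 30/151 = 0.198675; p^2 = 0.198675^2 = 0.039472
  p = 44/151 = 0.291391; p^2 = 0.291391^2 = 0.084909
  p = 11/151 = 0.072848; p^2 = 0.072848^2 = 0.005307
sum(p^2) = 0.060041 + 0.017543 + 0.003553 + 0.039472 + 0.084909 + 0.005307 = 0.210825
D = 1 - 0.210825 = 0.789175 ≈ 0.7892

0.7892


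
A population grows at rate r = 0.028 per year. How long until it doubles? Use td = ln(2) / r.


td = ln(2) / 0.028 = 0.693147 / 0.028 = 24.7553 ≈ 24.8 years

24.8 years


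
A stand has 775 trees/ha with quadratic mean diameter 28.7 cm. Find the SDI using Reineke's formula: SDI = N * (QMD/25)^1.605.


QMD/25 = 28.7/25 = 1.148
(1.148)^1.605 = exp(1.605 * ln(1.148)) = exp(1.605 * 0.138021) = exp(0.221524) = 1.24798
SDI = 775 * 1.24798 = 967.185 ≈ 967

967


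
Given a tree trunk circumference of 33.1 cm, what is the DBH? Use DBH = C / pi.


DBH = C / pi = 33.1 / 3.141593 = 10.5361 ≈ 10.54 cm

10.54 cm


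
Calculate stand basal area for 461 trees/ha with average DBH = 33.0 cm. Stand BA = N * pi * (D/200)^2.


(D/200)^2 = (33.0/200)^2 = 0.165^2 = 0.027225
Individual BA = 3.141593 * 0.027225 = 0.0855299 m^2
Stand BA = 461 * 0.0855299 = 39.4293 ≈ 39.43 m^2/ha

39.43 m^2/ha


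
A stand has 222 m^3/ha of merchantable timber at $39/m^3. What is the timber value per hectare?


Value = 222 * 39 = $8658/ha

$8658/ha


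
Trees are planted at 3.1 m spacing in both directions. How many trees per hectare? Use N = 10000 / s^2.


N = 10000 / 3.1^2 = 10000 / 9.61 = 1040.58 ≈ 1041 trees/ha

1041 trees/ha


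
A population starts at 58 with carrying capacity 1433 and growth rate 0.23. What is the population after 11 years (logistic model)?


(K - N0)/N0 = (1433 - 58)/58 = 1375/58 = 23.7069
r*t = 0.23 * 11 = 2.53; exp(-2.53) = 0.0796590
23.7069 * 0.0796590 = 1.88847
1 + 1.88847 = 2.88847
N = 1433 / 2.88847 = 496.110 ≈ 496

496


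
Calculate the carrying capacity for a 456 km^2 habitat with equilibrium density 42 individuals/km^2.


K = 42 * 456 = 19152 individuals

19152 individuals


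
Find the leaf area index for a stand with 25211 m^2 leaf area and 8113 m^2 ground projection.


LAI = 25211 / 8113 = 3.1075 ≈ 3.11

3.11


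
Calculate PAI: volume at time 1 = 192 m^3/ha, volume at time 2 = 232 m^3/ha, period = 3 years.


PAI = (V2 - V1) / period = (232 - 192) / 3 = 40 / 3 = 13.3333 ≈ 13.33 m^3/ha/yr

13.33 m^3/ha/yr


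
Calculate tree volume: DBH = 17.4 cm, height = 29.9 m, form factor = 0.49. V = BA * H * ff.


(D/200)^2 = (17.4/200)^2 = 0.087^2 = 0.007569
BA = 3.141593 * 0.007569 = 0.0237787 m^2
V = 0.0237787 * 29.9 * 0.49 = 0.348382 ≈ 0.348 m^3

0.348 m^3


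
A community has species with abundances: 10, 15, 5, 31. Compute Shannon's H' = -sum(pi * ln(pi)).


Total N = 10 + 15 + 5 + 31 = 61
Per-species terms:
  p = 10/61 = 0.163934; ln(p) = -1.808291; p*ln(p) = 0.163934 * (-1.808291) = -0.296440
  p = 15/61 = 0.245902; ln(p) = -1.402822; p*ln(p) = 0.245902 * (-1.402822) = -0.344957
  p = 5/61 = 0.081967; ln(p) = -2.501439; p*ln(p) = 0.081967 * (-2.501439) = -0.205035
  p = 31/61 = 0.508197; ln(p) = -0.676886; p*ln(p) = 0.508197 * (-0.676886) = -0.343991
sum(p*ln(p)) = (-0.296440) + (-0.344957) + (-0.205035) + (-0.343991) = -1.190423
H' = -(-1.190423) = 1.190423 ≈ 1.1904

1.1904


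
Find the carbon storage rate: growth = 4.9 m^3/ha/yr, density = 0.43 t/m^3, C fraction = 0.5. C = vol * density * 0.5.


C = 4.9 * 0.43 * 0.5 = 1.0535 ≈ 1.05 t C/ha/yr

1.05 t C/ha/yr


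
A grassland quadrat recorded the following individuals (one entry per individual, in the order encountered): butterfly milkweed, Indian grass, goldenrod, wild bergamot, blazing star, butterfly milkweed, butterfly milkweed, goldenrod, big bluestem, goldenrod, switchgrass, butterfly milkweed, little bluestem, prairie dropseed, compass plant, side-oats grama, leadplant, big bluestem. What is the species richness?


Total individuals logged = 18
Distinct species (count of individuals): butterfly milkweed (4), Indian grass (1), goldenrod (3), wild bergamot (1), blazing star (1), big bluestem (2), switchgrass (1), little bluestem (1), prairie dropseed (1), compass plant (1), side-oats grama (1), leadplant (1)
Species richness = number of distinct species = 12

12


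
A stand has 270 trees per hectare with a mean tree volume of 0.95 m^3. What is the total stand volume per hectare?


V_stand = 270 * 0.95 = 256.5 m^3/ha

256.5 m^3/ha


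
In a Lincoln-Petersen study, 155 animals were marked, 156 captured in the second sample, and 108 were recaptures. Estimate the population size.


N = M * C / R = 155 * 156 / 108 = 24180 / 108 = 223.89 ≈ 224

224 individuals


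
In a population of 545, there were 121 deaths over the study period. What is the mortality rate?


Mortality rate = 121 / 545 = 0.222018 ≈ 0.2220

0.2220


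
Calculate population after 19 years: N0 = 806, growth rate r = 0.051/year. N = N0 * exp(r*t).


r*t = 0.051 * 19 = 0.969
exp(0.969) = 2.63531
N = 806 * 2.63531 = 2124.06 ≈ 2124

2124


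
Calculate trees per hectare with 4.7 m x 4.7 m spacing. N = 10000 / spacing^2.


N = 10000 / 4.7^2 = 10000 / 22.09 = 452.694 ≈ 453 trees/ha

453 trees/ha


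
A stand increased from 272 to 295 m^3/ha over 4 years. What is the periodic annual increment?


PAI = (V2 - V1) / period = (295 - 272) / 4 = 23 / 4 = 5.75 m^3/ha/yr

5.75 m^3/ha/yr


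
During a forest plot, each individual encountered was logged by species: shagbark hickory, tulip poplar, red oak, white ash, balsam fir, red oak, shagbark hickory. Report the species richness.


Total individuals logged = 7
Distinct species (count of individuals): shagbark hickory (2), tulip poplar (1), red oak (2), white ash (1), balsam fir (1)
Species richness = number of distinct species = 5

5


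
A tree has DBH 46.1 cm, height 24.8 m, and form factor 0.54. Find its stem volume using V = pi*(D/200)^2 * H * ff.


(D/200)^2 = (46.1/200)^2 = 0.2305^2 = 0.05313025
BA = 3.141593 * 0.05313025 = 0.166914 m^2
V = 0.166914 * 24.8 * 0.54 = 2.23531 ≈ 2.235 m^3

2.235 m^3


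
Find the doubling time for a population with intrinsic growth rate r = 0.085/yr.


td = ln(2) / 0.085 = 0.693147 / 0.085 = 8.15467 ≈ 8.2 years

8.2 years


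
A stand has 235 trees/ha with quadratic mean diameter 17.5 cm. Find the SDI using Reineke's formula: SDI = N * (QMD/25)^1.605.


QMD/25 = 17.5/25 = 0.7
(0.7)^1.605 = exp(1.605 * ln(0.7)) = exp(1.605 * (-0.356675)) = exp(-0.572463) = 0.564134
SDI = 235 * 0.564134 = 132.571 ≈ 133

133


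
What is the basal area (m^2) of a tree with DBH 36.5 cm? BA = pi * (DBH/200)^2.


D/200 = 36.5/200 = 0.1825 m
(D/200)^2 = 0.1825^2 = 0.03330625
BA = 3.141593 * 0.03330625 = 0.104635 ≈ 0.1046 m^2

0.1046 m^2


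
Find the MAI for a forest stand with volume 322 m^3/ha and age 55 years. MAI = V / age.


MAI = 322 / 55 = 5.8545 ≈ 5.85 m^3/ha/yr

5.85 m^3/ha/yr


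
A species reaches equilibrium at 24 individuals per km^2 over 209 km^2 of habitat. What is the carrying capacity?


K = 24 * 209 = 5016 individuals

5016 individuals


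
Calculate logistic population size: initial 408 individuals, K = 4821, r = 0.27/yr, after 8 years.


(K - N0)/N0 = (4821 - 408)/408 = 4413/408 = 10.8162
r*t = 0.27 * 8 = 2.16; exp(-2.16) = 0.115325
10.8162 * 0.115325 = 1.24738
1 + 1.24738 = 2.24738
N = 4821 / 2.24738 = 2145.16 ≈ 2145

2145


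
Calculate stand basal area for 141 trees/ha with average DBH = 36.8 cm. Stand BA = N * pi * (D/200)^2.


(D/200)^2 = (36.8/200)^2 = 0.184^2 = 0.033856
Individual BA = 3.141593 * 0.033856 = 0.106362 m^2
Stand BA = 141 * 0.106362 = 14.9970 ≈ 15.00 m^2/ha

15.00 m^2/ha


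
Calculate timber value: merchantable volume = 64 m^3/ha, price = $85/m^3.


Value = 64 * 85 = $5440/ha

$5440/ha


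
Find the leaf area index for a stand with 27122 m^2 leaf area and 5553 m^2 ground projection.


LAI = 27122 / 5553 = 4.8842 ≈ 4.88

4.88


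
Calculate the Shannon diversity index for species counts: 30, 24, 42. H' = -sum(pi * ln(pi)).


Total N = 30 + 24 + 42 = 96
Per-species terms:
  p = 30/96 = 0.312500; ln(p) = -1.163151; p*ln(p) = 0.312500 * (-1.163151) = -0.363485
  p = 24/96 = 0.250000; ln(p) = -1.386294; p*ln(p) = 0.250000 * (-1.386294) = -0.346574
  p = 42/96 = 0.437500; ln(p) = -0.826679; p*ln(p) = 0.437500 * (-0.826679) = -0.361672
sum(p*ln(p)) = (-0.363485) + (-0.346574) + (-0.361672) = -1.071731
H' = -(-1.071731) = 1.071731 ≈ 1.0717

1.0717


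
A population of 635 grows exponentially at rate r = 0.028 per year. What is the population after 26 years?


r*t = 0.028 * 26 = 0.728
exp(0.728) = 2.07093
N = 635 * 2.07093 = 1315.04 ≈ 1315

1315


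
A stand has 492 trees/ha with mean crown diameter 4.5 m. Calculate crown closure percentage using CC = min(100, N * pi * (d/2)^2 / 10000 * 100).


(d/2)^2 = (4.5/2)^2 = 2.25^2 = 5.0625
Crown area = 3.141593 * 5.0625 = 15.9043 m^2
N * area / 10000 * 100 = 492 * 15.9043 / 10000 * 100 = 78.2492
CC = min(100, 78.2492) = 78.2492 ≈ 78.2%

78.2%


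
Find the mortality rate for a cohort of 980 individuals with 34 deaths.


Mortality rate = 34 / 980 = 0.034694 ≈ 0.0347

0.0347


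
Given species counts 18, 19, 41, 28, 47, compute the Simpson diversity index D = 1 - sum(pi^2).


Total N = 18 + 19 + 41 + 28 + 47 = 153
Per-species terms:
  p = 18/153 = 0.117647; p^2 = 0.117647^2 = 0.013841
  p = 19/153 = 0.124183; p^2 = 0.124183^2 = 0.015421
  p = 41/153 = 0.267974; p^2 = 0.267974^2 = 0.071810
  p = 28/153 = 0.183007; p^2 = 0.183007^2 = 0.033492
  p = 47/153 = 0.307190; p^2 = 0.307190^2 = 0.094366
sum(p^2) = 0.013841 + 0.015421 + 0.071810 + 0.033492 + 0.094366 = 0.228930
D = 1 - 0.228930 = 0.771070 ≈ 0.7711

0.7711


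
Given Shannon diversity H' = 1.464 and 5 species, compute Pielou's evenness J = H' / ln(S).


ln(5) = 1.60944
J = H' / ln(S) = 1.464 / 1.60944 = 0.909633 ≈ 0.9096

0.9096


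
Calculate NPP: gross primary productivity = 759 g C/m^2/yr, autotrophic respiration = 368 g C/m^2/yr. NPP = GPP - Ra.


NPP = GPP - Ra = 759 - 368 = 391 g C/m^2/yr

391 g C/m^2/yr


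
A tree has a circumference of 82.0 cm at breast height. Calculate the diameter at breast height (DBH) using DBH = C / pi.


DBH = C / pi = 82.0 / 3.141593 = 26.1014 ≈ 26.10 cm

26.10 cm


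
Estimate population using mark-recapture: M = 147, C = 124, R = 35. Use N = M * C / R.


N = M * C / R = 147 * 124 / 35 = 18228 / 35 = 520.80 ≈ 521

521 individuals


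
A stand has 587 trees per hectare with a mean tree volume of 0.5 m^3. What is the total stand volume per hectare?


V_stand = 587 * 0.5 = 293.5 m^3/ha

293.5 m^3/ha


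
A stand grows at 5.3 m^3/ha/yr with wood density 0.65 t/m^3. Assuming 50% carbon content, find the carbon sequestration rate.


C = 5.3 * 0.65 * 0.5 = 1.7225 ≈ 1.72 t C/ha/yr

1.72 t C/ha/yr


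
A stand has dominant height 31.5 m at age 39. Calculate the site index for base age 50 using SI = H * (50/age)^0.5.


50/39 = 1.28205
(1.28205)^0.5 = 1.13228
SI = 31.5 * 1.13228 = 35.6668 ≈ 35.7 m

35.7 m


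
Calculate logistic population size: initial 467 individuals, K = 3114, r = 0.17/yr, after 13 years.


(K - N0)/N0 = (3114 - 467)/467 = 2647/467 = 5.66809
r*t = 0.17 * 13 = 2.21; exp(-2.21) = 0.109701
5.66809 * 0.109701 = 0.621795
1 + 0.621795 = 1.62180
N = 3114 / 1.62180 = 1920.09 ≈ 1920

1920


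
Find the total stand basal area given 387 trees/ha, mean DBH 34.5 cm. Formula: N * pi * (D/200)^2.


(D/200)^2 = (34.5/200)^2 = 0.1725^2 = 0.02975625
Individual BA = 3.141593 * 0.02975625 = 0.0934820 m^2
Stand BA = 387 * 0.0934820 = 36.1775 ≈ 36.18 m^2/ha

36.18 m^2/ha


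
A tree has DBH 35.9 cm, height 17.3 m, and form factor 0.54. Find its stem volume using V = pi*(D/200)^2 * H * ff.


(D/200)^2 = (35.9/200)^2 = 0.1795^2 = 0.03222025
BA = 3.141593 * 0.03222025 = 0.101223 m^2
V = 0.101223 * 17.3 * 0.54 = 0.945625 ≈ 0.946 m^3

0.946 m^3


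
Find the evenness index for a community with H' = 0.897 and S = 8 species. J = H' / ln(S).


ln(8) = 2.07944
J = H' / ln(S) = 0.897 / 2.07944 = 0.431366 ≈ 0.4314

0.4314


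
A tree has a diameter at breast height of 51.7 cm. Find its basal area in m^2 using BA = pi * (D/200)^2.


D/200 = 51.7/200 = 0.2585 m
(D/200)^2 = 0.2585^2 = 0.06682225
BA = 3.141593 * 0.06682225 = 0.209928 ≈ 0.2099 m^2

0.2099 m^2


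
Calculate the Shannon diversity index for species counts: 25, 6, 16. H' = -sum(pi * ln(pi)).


Total N = 25 + 6 + 16 = 47
Per-species terms:
  p = 25/47 = 0.531915; ln(p) = -0.631272; p*ln(p) = 0.531915 * (-0.631272) = -0.335783
  p = 6/47 = 0.127660; ln(p) = -2.058385; p*ln(p) = 0.127660 * (-2.058385) = -0.262773
  p = 16/47 = 0.340426; ln(p) = -1.077558; p*ln(p) = 0.340426 * (-1.077558) = -0.366829
sum(p*ln(p)) = (-0.335783) + (-0.262773) + (-0.366829) = -0.965385
H' = -(-0.965385) = 0.965385 ≈ 0.9654

0.9654


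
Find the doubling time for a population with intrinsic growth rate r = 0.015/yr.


td = ln(2) / 0.015 = 0.693147 / 0.015 = 46.2098 ≈ 46.2 years

46.2 years


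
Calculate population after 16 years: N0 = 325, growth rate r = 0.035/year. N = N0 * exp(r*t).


r*t = 0.035 * 16 = 0.56
exp(0.56) = 1.75067
N = 325 * 1.75067 = 568.968 ≈ 569

569


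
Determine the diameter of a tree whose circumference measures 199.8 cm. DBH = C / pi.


DBH = C / pi = 199.8 / 3.141593 = 63.5983 ≈ 63.60 cm

63.60 cm


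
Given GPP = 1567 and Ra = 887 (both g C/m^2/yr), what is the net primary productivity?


NPP = GPP - Ra = 1567 - 887 = 680 g C/m^2/yr

680 g C/m^2/yr


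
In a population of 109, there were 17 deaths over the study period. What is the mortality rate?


Mortality rate = 17 / 109 = 0.155963 ≈ 0.1560

0.1560


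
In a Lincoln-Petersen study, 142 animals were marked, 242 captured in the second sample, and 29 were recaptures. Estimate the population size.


N = M * C / R = 142 * 242 / 29 = 34364 / 29 = 1184.97 ≈ 1185

1185 individuals


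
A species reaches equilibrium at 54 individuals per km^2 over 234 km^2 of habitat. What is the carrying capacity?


K = 54 * 234 = 12636 individuals

12636 individuals


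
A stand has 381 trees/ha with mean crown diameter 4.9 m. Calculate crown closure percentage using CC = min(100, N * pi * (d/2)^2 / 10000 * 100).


(d/2)^2 = (4.9/2)^2 = 2.45^2 = 6.0025
Crown area = 3.141593 * 6.0025 = 18.8574 m^2
N * area / 10000 * 100 = 381 * 18.8574 / 10000 * 100 = 71.8467
CC = min(100, 71.8467) = 71.8467 ≈ 71.8%

71.8%


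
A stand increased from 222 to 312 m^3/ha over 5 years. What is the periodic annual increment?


PAI = (V2 - V1) / period = (312 - 222) / 5 = 90 / 5 = 18.00 m^3/ha/yr

18.00 m^3/ha/yr


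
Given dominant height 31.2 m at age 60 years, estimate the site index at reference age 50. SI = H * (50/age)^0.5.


50/60 = 0.833333
(0.833333)^0.5 = 0.912871
SI = 31.2 * 0.912871 = 28.4816 ≈ 28.5 m

28.5 m


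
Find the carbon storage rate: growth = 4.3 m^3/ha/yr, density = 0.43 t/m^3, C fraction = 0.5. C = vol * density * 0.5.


C = 4.3 * 0.43 * 0.5 = 0.9245 ≈ 0.92 t C/ha/yr

0.92 t C/ha/yr


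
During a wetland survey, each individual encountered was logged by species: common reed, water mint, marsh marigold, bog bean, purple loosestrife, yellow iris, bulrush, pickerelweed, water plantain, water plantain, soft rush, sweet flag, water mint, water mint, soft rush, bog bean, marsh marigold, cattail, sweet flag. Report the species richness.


Total individuals logged = 19
Distinct species (count of individuals): common reed (1), water mint (3), marsh marigold (2), bog bean (2), purple loosestrife (1), yellow iris (1), bulrush (1), pickerelweed (1), water plantain (2), soft rush (2), sweet flag (2), cattail (1)
Species richness = number of distinct species = 12

12


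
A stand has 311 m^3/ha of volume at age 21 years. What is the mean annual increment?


MAI = 311 / 21 = 14.8095 ≈ 14.81 m^3/ha/yr

14.81 m^3/ha/yr


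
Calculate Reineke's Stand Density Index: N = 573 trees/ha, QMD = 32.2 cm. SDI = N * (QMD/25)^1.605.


QMD/25 = 32.2/25 = 1.288
(1.288)^1.605 = exp(1.605 * ln(1.288)) = exp(1.605 * 0.253091) = exp(0.406211) = 1.50112
SDI = 573 * 1.50112 = 860.142 ≈ 860

860


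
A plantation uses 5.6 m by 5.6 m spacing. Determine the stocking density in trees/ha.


N = 10000 / 5.6^2 = 10000 / 31.36 = 318.878 ≈ 319 trees/ha

319 trees/ha


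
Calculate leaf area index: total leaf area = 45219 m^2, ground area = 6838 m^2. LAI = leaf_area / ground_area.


LAI = 45219 / 6838 = 6.6129 ≈ 6.61

6.61


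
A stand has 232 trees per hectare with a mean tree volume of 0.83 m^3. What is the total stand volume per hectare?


V_stand = 232 * 0.83 = 192.56 ≈ 192.6 m^3/ha

192.6 m^3/ha


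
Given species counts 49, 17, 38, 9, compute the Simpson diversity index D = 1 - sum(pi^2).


Total N = 49 + 17 + 38 + 9 = 113
Per-species terms:
  p = 49/113 = 0.433628; p^2 = 0.433628^2 = 0.188033
  p = 17/113 = 0.150442; p^2 = 0.150442^2 = 0.022633
  p = 38/113 = 0.336283; p^2 = 0.336283^2 = 0.113086
  p = 9/113 = 0.079646; p^2 = 0.079646^2 = 0.006343
sum(p^2) = 0.188033 + 0.022633 + 0.113086 + 0.006343 = 0.330095
D = 1 - 0.330095 = 0.669905 ≈ 0.6699

0.6699


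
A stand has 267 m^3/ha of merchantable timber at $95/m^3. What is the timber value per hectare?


Value = 267 * 95 = $25365/ha

$25365/ha


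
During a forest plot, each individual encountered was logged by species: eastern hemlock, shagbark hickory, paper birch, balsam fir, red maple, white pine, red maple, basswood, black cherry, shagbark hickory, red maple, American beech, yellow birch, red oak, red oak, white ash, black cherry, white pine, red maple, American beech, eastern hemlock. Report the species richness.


Total individuals logged = 21
Distinct species (count of individuals): eastern hemlock (2), shagbark hickory (2), paper birch (1), balsam fir (1), red maple (4), white pine (2), basswood (1), black cherry (2), American beech (2), yellow birch (1), red oak (2), white ash (1)
Species richness = number of distinct species = 12

12


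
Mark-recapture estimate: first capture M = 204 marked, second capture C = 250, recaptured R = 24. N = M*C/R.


N = M * C / R = 204 * 250 / 24 = 51000 / 24 = 2125

2125 individuals


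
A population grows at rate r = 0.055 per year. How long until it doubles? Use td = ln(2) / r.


td = ln(2) / 0.055 = 0.693147 / 0.055 = 12.6027 ≈ 12.6 years

12.6 years


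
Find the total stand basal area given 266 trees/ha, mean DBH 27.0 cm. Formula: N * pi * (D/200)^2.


(D/200)^2 = (27.0/200)^2 = 0.135^2 = 0.018225
Individual BA = 3.141593 * 0.018225 = 0.0572555 m^2
Stand BA = 266 * 0.0572555 = 15.2300 ≈ 15.23 m^2/ha

15.23 m^2/ha


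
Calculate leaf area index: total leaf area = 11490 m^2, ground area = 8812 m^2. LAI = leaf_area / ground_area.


LAI = 11490 / 8812 = 1.3039 ≈ 1.30

1.30


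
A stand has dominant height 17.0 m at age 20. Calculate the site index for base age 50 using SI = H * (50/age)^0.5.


50/20 = 2.50000
(2.50000)^0.5 = 1.58114
SI = 17.0 * 1.58114 = 26.8794 ≈ 26.9 m

26.9 m


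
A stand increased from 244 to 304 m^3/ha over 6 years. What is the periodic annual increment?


PAI = (V2 - V1) / period = (304 - 244) / 6 = 60 / 6 = 10.00 m^3/ha/yr

10.00 m^3/ha/yr


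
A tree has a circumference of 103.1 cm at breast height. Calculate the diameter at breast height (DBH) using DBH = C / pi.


DBH = C / pi = 103.1 / 3.141593 = 32.8177 ≈ 32.82 cm

32.82 cm


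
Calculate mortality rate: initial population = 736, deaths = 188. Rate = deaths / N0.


Mortality rate = 188 / 736 = 0.255435 ≈ 0.2554

0.2554


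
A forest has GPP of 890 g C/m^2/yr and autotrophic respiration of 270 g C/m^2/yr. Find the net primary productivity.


NPP = GPP - Ra = 890 - 270 = 620 g C/m^2/yr

620 g C/m^2/yr


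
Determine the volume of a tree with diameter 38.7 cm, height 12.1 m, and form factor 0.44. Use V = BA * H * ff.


(D/200)^2 = (38.7/200)^2 = 0.1935^2 = 0.03744225
BA = 3.141593 * 0.03744225 = 0.117628 m^2
V = 0.117628 * 12.1 * 0.44 = 0.626251 ≈ 0.626 m^3

0.626 m^3


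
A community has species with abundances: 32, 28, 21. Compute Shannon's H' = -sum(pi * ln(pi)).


Total N = 32 + 28 + 21 = 81
Per-species terms:
  p = 32/81 = 0.395062; ln(p) = -0.928713; p*ln(p) = 0.395062 * (-0.928713) = -0.366899
  p = 28/81 = 0.345679; ln(p) = -1.062245; p*ln(p) = 0.345679 * (-1.062245) = -0.367196
  p = 21/81 = 0.259259; ln(p) = -1.349928; p*ln(p) = 0.259259 * (-1.349928) = -0.349981
sum(p*ln(p)) = (-0.366899) + (-0.367196) + (-0.349981) = -1.084076
H' = -(-1.084076) = 1.084076 ≈ 1.0841

1.0841


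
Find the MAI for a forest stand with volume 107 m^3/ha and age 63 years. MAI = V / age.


MAI = 107 / 63 = 1.6984 ≈ 1.70 m^3/ha/yr

1.70 m^3/ha/yr


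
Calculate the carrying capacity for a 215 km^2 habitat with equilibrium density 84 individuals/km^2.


K = 84 * 215 = 18060 individuals

18060 individuals


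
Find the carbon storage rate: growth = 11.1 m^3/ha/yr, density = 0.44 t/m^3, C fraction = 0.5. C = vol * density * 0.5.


C = 11.1 * 0.44 * 0.5 = 2.442 ≈ 2.44 t C/ha/yr

2.44 t C/ha/yr


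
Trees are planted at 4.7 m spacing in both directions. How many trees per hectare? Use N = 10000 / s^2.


N = 10000 / 4.7^2 = 10000 / 22.09 = 452.694 ≈ 453 trees/ha

453 trees/ha


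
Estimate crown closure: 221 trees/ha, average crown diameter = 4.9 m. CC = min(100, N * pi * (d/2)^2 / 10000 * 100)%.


(d/2)^2 = (4.9/2)^2 = 2.45^2 = 6.0025
Crown area = 3.141593 * 6.0025 = 18.8574 m^2
N * area / 10000 * 100 = 221 * 18.8574 / 10000 * 100 = 41.6749
CC = min(100, 41.6749) = 41.6749 ≈ 41.7%

41.7%


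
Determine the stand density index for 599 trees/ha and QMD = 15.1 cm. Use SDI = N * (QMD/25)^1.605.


QMD/25 = 15.1/25 = 0.604
(0.604)^1.605 = exp(1.605 * ln(0.604)) = exp(1.605 * (-0.504181)) = exp(-0.809211) = 0.445209
SDI = 599 * 0.445209 = 266.680 ≈ 267

267


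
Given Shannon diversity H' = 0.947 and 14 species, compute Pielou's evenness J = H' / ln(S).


ln(14) = 2.63906
J = H' / ln(S) = 0.947 / 2.63906 = 0.358840 ≈ 0.3588

0.3588


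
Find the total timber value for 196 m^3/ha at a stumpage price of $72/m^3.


Value = 196 * 72 = $14112/ha

$14112/ha


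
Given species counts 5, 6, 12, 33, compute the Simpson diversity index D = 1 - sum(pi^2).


Total N = 5 + 6 + 12 + 33 = 56
Per-species terms:
  p = 5/56 = 0.089286; p^2 = 0.089286^2 = 0.007972
  p = 6/56 = 0.107143; p^2 = 0.107143^2 = 0.011480
  p = 12/56 = 0.214286; p^2 = 0.214286^2 = 0.045918
  p = 33/56 = 0.589286; p^2 = 0.589286^2 = 0.347258
sum(p^2) = 0.007972 + 0.011480 + 0.045918 + 0.347258 = 0.412628
D = 1 - 0.412628 = 0.587372 ≈ 0.5874

0.5874


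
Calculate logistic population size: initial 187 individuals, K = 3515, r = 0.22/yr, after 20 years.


(K - N0)/N0 = (3515 - 187)/187 = 3328/187 = 17.7968
r*t = 0.22 * 20 = 4.4; exp(-4.4) = 0.0122773
17.7968 * 0.0122773 = 0.218497
1 + 0.218497 = 1.21850
N = 3515 / 1.21850 = 2884.69 ≈ 2885

2885


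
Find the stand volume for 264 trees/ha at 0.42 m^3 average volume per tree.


V_stand = 264 * 0.42 = 110.88 ≈ 110.9 m^3/ha

110.9 m^3/ha


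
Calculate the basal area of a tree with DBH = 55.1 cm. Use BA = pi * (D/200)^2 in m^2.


D/200 = 55.1/200 = 0.2755 m
(D/200)^2 = 0.2755^2 = 0.07590025
BA = 3.141593 * 0.07590025 = 0.238448 ≈ 0.2384 m^2

0.2384 m^2


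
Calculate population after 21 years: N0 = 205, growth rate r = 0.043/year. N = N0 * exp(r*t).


r*t = 0.043 * 21 = 0.903
exp(0.903) = 2.46699
N = 205 * 2.46699 = 505.733 ≈ 506

506


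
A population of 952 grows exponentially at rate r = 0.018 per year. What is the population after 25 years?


r*t = 0.018 * 25 = 0.45
exp(0.45) = 1.56831
N = 952 * 1.56831 = 1493.03 ≈ 1493

1493


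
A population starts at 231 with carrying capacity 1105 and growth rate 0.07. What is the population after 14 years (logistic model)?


(K - N0)/N0 = (1105 - 231)/231 = 874/231 = 3.78355
r*t = 0.07 * 14 = 0.98; exp(-0.98) = 0.375311
3.78355 * 0.375311 = 1.42001
1 + 1.42001 = 2.42001
N = 1105 / 2.42001 = 456.610 ≈ 457

457


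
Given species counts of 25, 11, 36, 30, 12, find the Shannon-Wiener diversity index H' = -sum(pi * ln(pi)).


Total N = 25 + 11 + 36 + 30 + 12 = 114
Per-species terms:
  p = 25/114 = 0.219298; ln(p) = -1.517324; p*ln(p) = 0.219298 * (-1.517324) = -0.332746
  p = 11/114 = 0.096491; ln(p) = -2.338306; p*ln(p) = 0.096491 * (-2.338306) = -0.225625
  p = 36/114 = 0.315789; ln(p) = -1.152681; p*ln(p) = 0.315789 * (-1.152681) = -0.364004
  p = 30/114 = 0.263158; ln(p) = -1.335001; p*ln(p) = 0.263158 * (-1.335001) = -0.351316
  p = 12/114 = 0.105263; ln(p) = -2.251293; p*ln(p) = 0.105263 * (-2.251293) = -0.236978
sum(p*ln(p)) = (-0.332746) + (-0.225625) + (-0.364004) + (-0.351316) + (-0.236978) = -1.510669
H' = -(-1.510669) = 1.510669 ≈ 1.5107

1.5107


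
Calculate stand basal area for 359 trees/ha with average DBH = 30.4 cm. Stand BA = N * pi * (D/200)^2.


(D/200)^2 = (30.4/200)^2 = 0.152^2 = 0.023104
Individual BA = 3.141593 * 0.023104 = 0.0725834 m^2
Stand BA = 359 * 0.0725834 = 26.0574 ≈ 26.06 m^2/ha

26.06 m^2/ha


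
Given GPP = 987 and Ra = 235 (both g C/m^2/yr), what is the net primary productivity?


NPP = GPP - Ra = 987 - 235 = 752 g C/m^2/yr

752 g C/m^2/yr


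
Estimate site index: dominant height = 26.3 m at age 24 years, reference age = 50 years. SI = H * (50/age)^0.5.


50/24 = 2.08333
(2.08333)^0.5 = 1.44337
SI = 26.3 * 1.44337 = 37.9606 ≈ 38.0 m

38.0 m


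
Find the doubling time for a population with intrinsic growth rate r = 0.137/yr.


td = ln(2) / 0.137 = 0.693147 / 0.137 = 5.05947 ≈ 5.1 years

5.1 years


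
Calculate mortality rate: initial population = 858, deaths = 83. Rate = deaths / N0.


Mortality rate = 83 / 858 = 0.096737 ≈ 0.0967

0.0967


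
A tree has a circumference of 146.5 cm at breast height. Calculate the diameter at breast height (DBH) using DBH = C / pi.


DBH = C / pi = 146.5 / 3.141593 = 46.6324 ≈ 46.63 cm

46.63 cm


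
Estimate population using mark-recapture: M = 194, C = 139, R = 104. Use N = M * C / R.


N = M * C / R = 194 * 139 / 104 = 26966 / 104 = 259.29 ≈ 259

259 individuals


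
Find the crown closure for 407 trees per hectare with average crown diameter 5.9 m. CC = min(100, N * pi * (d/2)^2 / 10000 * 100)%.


(d/2)^2 = (5.9/2)^2 = 2.95^2 = 8.7025
Crown area = 3.141593 * 8.7025 = 27.3397 m^2
N * area / 10000 * 100 = 407 * 27.3397 / 10000 * 100 = 111.273
CC = min(100, 111.273) = 100%

100%


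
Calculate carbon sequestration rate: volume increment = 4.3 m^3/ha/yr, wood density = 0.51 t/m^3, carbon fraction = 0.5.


C = 4.3 * 0.51 * 0.5 = 1.0965 ≈ 1.10 t C/ha/yr

1.10 t C/ha/yr


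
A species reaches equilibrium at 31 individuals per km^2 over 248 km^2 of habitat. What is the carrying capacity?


K = 31 * 248 = 7688 individuals

7688 individuals


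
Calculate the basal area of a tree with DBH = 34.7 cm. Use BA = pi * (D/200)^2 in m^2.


D/200 = 34.7/200 = 0.1735 m
(D/200)^2 = 0.1735^2 = 0.03010225
BA = 3.141593 * 0.03010225 = 0.0945690 ≈ 0.0946 m^2

0.0946 m^2


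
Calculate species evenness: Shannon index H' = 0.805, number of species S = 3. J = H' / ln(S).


ln(3) = 1.09861
J = H' / ln(S) = 0.805 / 1.09861 = 0.732744 ≈ 0.7327

0.7327


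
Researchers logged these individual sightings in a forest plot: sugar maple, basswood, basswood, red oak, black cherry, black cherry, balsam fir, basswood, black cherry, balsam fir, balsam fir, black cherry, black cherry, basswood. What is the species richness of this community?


Total individuals logged = 14
Distinct species (count of individuals): sugar maple (1), basswood (4), red oak (1), black cherry (5), balsam fir (3)
Species richness = number of distinct species = 5

5


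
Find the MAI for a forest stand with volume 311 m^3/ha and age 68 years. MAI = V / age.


MAI = 311 / 68 = 4.5735 ≈ 4.57 m^3/ha/yr

4.57 m^3/ha/yr


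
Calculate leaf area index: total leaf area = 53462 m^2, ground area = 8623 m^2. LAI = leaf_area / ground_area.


LAI = 53462 / 8623 = 6.1999 ≈ 6.20

6.20


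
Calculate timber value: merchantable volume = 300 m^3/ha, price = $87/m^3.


Value = 300 * 87 = $26100/ha

$26100/ha


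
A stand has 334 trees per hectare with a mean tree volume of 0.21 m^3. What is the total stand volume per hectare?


V_stand = 334 * 0.21 = 70.14 ≈ 70.1 m^3/ha

70.1 m^3/ha


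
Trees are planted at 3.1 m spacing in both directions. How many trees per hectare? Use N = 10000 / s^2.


N = 10000 / 3.1^2 = 10000 / 9.61 = 1040.58 ≈ 1041 trees/ha

1041 trees/ha


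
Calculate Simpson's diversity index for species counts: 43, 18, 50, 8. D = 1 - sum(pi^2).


Total N = 43 + 18 + 50 + 8 = 119
Per-species terms:
  p = 43/119 = 0.361345; p^2 = 0.361345^2 = 0.130570
  p = 18/119 = 0.151261; p^2 = 0.151261^2 = 0.022880
  p = 50/119 = 0.420168; p^2 = 0.420168^2 = 0.176541
  p = 8/119 = 0.067227; p^2 = 0.067227^2 = 0.004519
sum(p^2) = 0.130570 + 0.022880 + 0.176541 + 0.004519 = 0.334510
D = 1 - 0.334510 = 0.665490 ≈ 0.6655

0.6655


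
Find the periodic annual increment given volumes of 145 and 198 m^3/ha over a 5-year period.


PAI = (V2 - V1) / period = (198 - 145) / 5 = 53 / 5 = 10.60 m^3/ha/yr

10.60 m^3/ha/yr


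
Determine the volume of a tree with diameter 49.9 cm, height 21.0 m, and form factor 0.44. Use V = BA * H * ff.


(D/200)^2 = (49.9/200)^2 = 0.2495^2 = 0.06225025
BA = 3.141593 * 0.06225025 = 0.195565 m^2
V = 0.195565 * 21.0 * 0.44 = 1.80702 ≈ 1.807 m^3

1.807 m^3


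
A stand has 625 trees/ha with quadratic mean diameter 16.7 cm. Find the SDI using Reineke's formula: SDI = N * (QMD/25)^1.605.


QMD/25 = 16.7/25 = 0.668
(0.668)^1.605 = exp(1.605 * ln(0.668)) = exp(1.605 * (-0.403467)) = exp(-0.647565) = 0.523319
SDI = 625 * 0.523319 = 327.074 ≈ 327

327


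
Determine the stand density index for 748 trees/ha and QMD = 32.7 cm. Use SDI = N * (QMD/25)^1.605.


QMD/25 = 32.7/25 = 1.308
(1.308)^1.605 = exp(1.605 * ln(1.308)) = exp(1.605 * 0.268499) = exp(0.430941) = 1.53870
SDI = 748 * 1.53870 = 1150.95 ≈ 1151

1151


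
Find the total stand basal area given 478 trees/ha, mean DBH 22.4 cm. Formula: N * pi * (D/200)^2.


(D/200)^2 = (22.4/200)^2 = 0.112^2 = 0.012544
Individual BA = 3.141593 * 0.012544 = 0.0394081 m^2
Stand BA = 478 * 0.0394081 = 18.8371 ≈ 18.84 m^2/ha

18.84 m^2/ha


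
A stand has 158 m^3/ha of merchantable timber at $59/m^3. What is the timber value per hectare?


Value = 158 * 59 = $9322/ha

$9322/ha


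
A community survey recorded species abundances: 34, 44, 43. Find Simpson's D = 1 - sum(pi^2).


Total N = 34 + 44 + 43 = 121
Per-species terms:
  p = 34/121 = 0.280992; p^2 = 0.280992^2 = 0.078957
  p = 44/121 = 0.363636; p^2 = 0.363636^2 = 0.132231
  p = 43/121 = 0.355372; p^2 = 0.355372^2 = 0.126289
sum(p^2) = 0.078957 + 0.132231 + 0.126289 = 0.337477
D = 1 - 0.337477 = 0.662523 ≈ 0.6625

0.6625


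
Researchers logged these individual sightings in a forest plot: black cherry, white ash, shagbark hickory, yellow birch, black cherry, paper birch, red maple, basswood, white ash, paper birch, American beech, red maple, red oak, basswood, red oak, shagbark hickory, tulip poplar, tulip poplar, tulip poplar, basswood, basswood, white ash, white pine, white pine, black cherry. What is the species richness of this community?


Total individuals logged = 25
Distinct species (count of individuals): black cherry (3), white ash (3), shagbark hickory (2), yellow birch (1), paper birch (2), red maple (2), basswood (4), American beech (1), red oak (2), tulip poplar (3), white pine (2)
Species richness = number of distinct species = 11

11


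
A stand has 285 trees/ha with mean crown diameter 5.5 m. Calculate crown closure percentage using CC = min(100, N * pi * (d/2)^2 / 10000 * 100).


(d/2)^2 = (5.5/2)^2 = 2.75^2 = 7.5625
Crown area = 3.141593 * 7.5625 = 23.7583 m^2
N * area / 10000 * 100 = 285 * 23.7583 / 10000 * 100 = 67.7112
CC = min(100, 67.7112) = 67.7112 ≈ 67.7%

67.7%


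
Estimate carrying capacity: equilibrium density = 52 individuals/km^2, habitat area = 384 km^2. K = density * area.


K = 52 * 384 = 19968 individuals

19968 individuals


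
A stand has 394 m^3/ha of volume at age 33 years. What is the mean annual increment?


MAI = 394 / 33 = 11.9394 ≈ 11.94 m^3/ha/yr

11.94 m^3/ha/yr


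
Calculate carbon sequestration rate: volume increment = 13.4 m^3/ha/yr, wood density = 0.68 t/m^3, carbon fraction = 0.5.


C = 13.4 * 0.68 * 0.5 = 4.556 ≈ 4.56 t C/ha/yr

4.56 t C/ha/yr


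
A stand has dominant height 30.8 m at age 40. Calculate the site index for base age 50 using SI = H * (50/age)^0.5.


50/40 = 1.25000
(1.25000)^0.5 = 1.11803
SI = 30.8 * 1.11803 = 34.4353 ≈ 34.4 m

34.4 m


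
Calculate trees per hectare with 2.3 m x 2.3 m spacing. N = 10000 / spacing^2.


N = 10000 / 2.3^2 = 10000 / 5.29 = 1890.36 ≈ 1890 trees/ha

1890 trees/ha


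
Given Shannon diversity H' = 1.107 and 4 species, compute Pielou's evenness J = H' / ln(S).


ln(4) = 1.38629
J = H' / ln(S) = 1.107 / 1.38629 = 0.798534 ≈ 0.7985

0.7985


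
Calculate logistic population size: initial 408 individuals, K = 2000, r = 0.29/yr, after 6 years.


(K - N0)/N0 = (2000 - 408)/408 = 1592/408 = 3.90196
r*t = 0.29 * 6 = 1.74; exp(-1.74) = 0.175520
3.90196 * 0.175520 = 0.684872
1 + 0.684872 = 1.68487
N = 2000 / 1.68487 = 1187.04 ≈ 1187

1187


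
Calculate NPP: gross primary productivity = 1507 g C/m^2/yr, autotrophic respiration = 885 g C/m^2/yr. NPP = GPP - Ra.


NPP = GPP - Ra = 1507 - 885 = 622 g C/m^2/yr

622 g C/m^2/yr


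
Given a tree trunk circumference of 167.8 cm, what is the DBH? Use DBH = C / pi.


DBH = C / pi = 167.8 / 3.141593 = 53.4124 ≈ 53.41 cm

53.41 cm


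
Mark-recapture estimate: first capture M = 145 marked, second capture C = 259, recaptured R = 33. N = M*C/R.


N = M * C / R = 145 * 259 / 33 = 37555 / 33 = 1138.03 ≈ 1138

1138 individuals


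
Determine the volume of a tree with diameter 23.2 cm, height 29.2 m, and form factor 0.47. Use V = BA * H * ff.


(D/200)^2 = (23.2/200)^2 = 0.116^2 = 0.013456
BA = 3.141593 * 0.013456 = 0.0422733 m^2
V = 0.0422733 * 29.2 * 0.47 = 0.580159 ≈ 0.580 m^3

0.580 m^3


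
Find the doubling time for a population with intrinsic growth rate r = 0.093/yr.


td = ln(2) / 0.093 = 0.693147 / 0.093 = 7.45319 ≈ 7.5 years

7.5 years


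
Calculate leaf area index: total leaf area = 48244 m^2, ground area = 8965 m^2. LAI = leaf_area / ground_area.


LAI = 48244 / 8965 = 5.3814 ≈ 5.38

5.38


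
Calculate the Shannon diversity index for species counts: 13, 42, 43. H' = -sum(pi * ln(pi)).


Total N = 13 + 42 + 43 = 98
Per-species terms:
  p = 13/98 = 0.132653; ln(p) = -2.020019; p*ln(p) = 0.132653 * (-2.020019) = -0.267962
  p = 42/98 = 0.428571; ln(p) = -0.847299; p*ln(p) = 0.428571 * (-0.847299) = -0.363128
  p = 43/98 = 0.438776; ln(p) = -0.823766; p*ln(p) = 0.438776 * (-0.823766) = -0.361449
sum(p*ln(p)) = (-0.267962) + (-0.363128) + (-0.361449) = -0.992539
H' = -(-0.992539) = 0.992539 ≈ 0.9925

0.9925
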